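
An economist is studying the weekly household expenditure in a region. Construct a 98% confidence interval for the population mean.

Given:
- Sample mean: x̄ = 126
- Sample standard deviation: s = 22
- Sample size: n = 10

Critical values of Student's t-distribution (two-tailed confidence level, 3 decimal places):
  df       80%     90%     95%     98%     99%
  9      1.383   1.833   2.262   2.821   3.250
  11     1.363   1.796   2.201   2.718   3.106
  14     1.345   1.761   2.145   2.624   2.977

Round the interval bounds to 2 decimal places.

The population standard deviation σ is unknown (only the sample standard deviation s is given), so use a t-interval with df = n - 1 = 10 - 1 = 9.

For 98% confidence with df = 9, t* = 2.821 (from t-table)

Standard error: SE = s/√n = 22/√10 = 6.957011

Margin of error: E = t* × SE = 2.821 × 6.957011 = 19.6257

T-interval: x̄ ± E = 126 ± 19.6257 = (106.3743, 145.6257)

Rounded to 2 decimal places:

(106.37, 145.63)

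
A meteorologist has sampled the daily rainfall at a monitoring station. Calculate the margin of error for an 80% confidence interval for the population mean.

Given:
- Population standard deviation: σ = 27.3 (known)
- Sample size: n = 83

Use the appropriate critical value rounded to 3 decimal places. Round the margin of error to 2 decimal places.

The population standard deviation σ is known, so use the z-interval margin of error formula.

For 80% confidence, z* = 1.282 (from standard normal table)

Margin of error formula for z-interval: E = z* × σ/√n

E = 1.282 × 27.3/√83
  = 1.282 × 2.996564
  = 3.8416

Rounded to 2 decimal places:

3.84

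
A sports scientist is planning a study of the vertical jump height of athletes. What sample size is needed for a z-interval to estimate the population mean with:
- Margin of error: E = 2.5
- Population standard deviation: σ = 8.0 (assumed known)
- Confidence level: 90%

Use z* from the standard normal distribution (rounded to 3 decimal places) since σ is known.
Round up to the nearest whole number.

Using z* since population σ is known (z-interval formula).

For 90% confidence, z* = 1.645 (from standard normal table)

Sample size formula for z-interval: n = (z*σ/E)²

n = (1.645 × 8.0 / 2.5)²
  = (5.264000)²
  = 27.7097

Round up to the nearest whole number: n = 28

28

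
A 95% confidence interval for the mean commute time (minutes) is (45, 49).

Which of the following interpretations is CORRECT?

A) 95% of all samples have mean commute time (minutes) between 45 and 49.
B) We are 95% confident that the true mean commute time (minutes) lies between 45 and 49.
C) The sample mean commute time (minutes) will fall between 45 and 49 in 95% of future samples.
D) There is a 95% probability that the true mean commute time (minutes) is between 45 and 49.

A confidence interval represents our confidence in the procedure, not a probability statement about the parameter.

Key concept: If we repeated this sampling process many times and computed a 95% CI each time, about 95% of those intervals would contain the true population parameter.

For this specific interval (45, 49):
- Midpoint (point estimate): 47
- Margin of error: 2

The correct interpretation is the one stating confidence that the true parameter lies in the interval — option B.

B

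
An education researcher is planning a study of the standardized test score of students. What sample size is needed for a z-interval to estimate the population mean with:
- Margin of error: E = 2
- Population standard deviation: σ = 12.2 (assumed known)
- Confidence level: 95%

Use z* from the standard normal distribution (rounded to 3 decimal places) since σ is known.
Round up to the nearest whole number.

Using z* since population σ is known (z-interval formula).

For 95% confidence, z* = 1.96 (from standard normal table)

Sample size formula for z-interval: n = (z*σ/E)²

n = (1.96 × 12.2 / 2)²
  = (11.956000)²
  = 142.9459

Round up to the nearest whole number: n = 143

143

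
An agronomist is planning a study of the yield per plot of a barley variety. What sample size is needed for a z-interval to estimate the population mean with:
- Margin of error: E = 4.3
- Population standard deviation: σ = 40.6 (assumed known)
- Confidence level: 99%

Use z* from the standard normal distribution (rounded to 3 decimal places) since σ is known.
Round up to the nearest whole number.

Using z* since population σ is known (z-interval formula).

For 99% confidence, z* = 2.576 (from standard normal table)

Sample size formula for z-interval: n = (z*σ/E)²

n = (2.576 × 40.6 / 4.3)²
  = (24.322233)²
  = 591.5710

Round up to the nearest whole number: n = 592

592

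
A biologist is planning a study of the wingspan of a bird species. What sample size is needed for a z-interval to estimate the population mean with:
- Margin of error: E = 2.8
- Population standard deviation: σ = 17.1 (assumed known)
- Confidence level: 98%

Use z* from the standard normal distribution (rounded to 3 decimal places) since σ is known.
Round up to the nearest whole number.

Using z* since population σ is known (z-interval formula).

For 98% confidence, z* = 2.326 (from standard normal table)

Sample size formula for z-interval: n = (z*σ/E)²

n = (2.326 × 17.1 / 2.8)²
  = (14.205214)²
  = 201.7881

Round up to the nearest whole number: n = 202

202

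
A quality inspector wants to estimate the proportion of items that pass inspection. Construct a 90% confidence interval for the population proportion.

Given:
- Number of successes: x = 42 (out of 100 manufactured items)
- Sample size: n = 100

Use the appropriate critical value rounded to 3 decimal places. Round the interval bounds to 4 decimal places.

Sample proportion: p̂ = 42/100 = 0.420000

Check conditions for normal approximation:
  np̂ = 42 ≥ 10 ✓
  n(1-p̂) = 58 ≥ 10 ✓

The sample is large enough, so use a z-interval (normal approximation) for the proportion.

For 90% confidence, z* = 1.645 (from standard normal table)

Standard error: SE = √(p̂(1-p̂)/n) = √(0.420000×0.580000/100) = 0.04935585

Margin of error: E = z* × SE = 1.645 × 0.04935585 = 0.081190

Z-interval: p̂ ± E = 0.420000 ± 0.081190 = (0.338810, 0.501190)

Rounded to 4 decimal places:

(0.3388, 0.5012)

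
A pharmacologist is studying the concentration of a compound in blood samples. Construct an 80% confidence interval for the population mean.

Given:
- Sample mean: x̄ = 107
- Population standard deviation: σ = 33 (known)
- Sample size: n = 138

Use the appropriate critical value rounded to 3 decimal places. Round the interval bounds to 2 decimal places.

The population standard deviation σ is known, so use a z-interval (standard normal critical value).

For 80% confidence, z* = 1.282 (from standard normal table)

Standard error: SE = σ/√n = 33/√138 = 2.809147

Margin of error: E = z* × SE = 1.282 × 2.809147 = 3.6013

Z-interval: x̄ ± E = 107 ± 3.6013 = (103.3987, 110.6013)

Rounded to 2 decimal places:

(103.40, 110.60)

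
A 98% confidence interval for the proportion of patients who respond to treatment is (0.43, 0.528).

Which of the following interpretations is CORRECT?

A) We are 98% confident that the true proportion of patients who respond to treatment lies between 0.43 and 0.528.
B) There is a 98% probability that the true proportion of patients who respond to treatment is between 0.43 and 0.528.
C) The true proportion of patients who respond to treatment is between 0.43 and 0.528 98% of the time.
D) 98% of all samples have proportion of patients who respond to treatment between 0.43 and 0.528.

A confidence interval represents our confidence in the procedure, not a probability statement about the parameter.

Key concept: If we repeated this sampling process many times and computed a 98% CI each time, about 98% of those intervals would contain the true population parameter.

For this specific interval (0.43, 0.528):
- Midpoint (point estimate): 0.479
- Margin of error: 0.049

The correct interpretation is the one stating confidence that the true parameter lies in the interval — option A.

A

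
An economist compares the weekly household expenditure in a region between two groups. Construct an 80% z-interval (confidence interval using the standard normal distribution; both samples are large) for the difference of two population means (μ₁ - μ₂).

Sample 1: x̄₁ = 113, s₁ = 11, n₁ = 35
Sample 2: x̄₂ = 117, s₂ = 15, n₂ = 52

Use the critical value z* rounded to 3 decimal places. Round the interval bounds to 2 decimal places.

Both samples are large (n₁ = 35 ≥ 30, n₂ = 52 ≥ 30), so a z-interval for the difference of means applies.

Point estimate: x̄₁ - x̄₂ = 113 - 117 = -4

Standard error: SE = √(s₁²/n₁ + s₂²/n₂)
= √(11²/35 + 15²/52)
= √(3.457143 + 4.326923)
= 2.789994

For 80% confidence, z* = 1.282 (from standard normal table)
Margin of error: E = z* × SE = 1.282 × 2.789994 = 3.5768

Z-interval: (x̄₁ - x̄₂) ± E = -4 ± 3.5768 = (-7.5768, -0.4232)

Rounded to 2 decimal places:

(-7.58, -0.42)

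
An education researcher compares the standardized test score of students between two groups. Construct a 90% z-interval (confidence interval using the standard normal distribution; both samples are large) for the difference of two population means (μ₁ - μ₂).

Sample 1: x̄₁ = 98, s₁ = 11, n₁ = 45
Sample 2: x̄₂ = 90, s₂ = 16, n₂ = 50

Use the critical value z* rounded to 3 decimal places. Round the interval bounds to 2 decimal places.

Both samples are large (n₁ = 45 ≥ 30, n₂ = 50 ≥ 30), so a z-interval for the difference of means applies.

Point estimate: x̄₁ - x̄₂ = 98 - 90 = 8

Standard error: SE = √(s₁²/n₁ + s₂²/n₂)
= √(11²/45 + 16²/50)
= √(2.688889 + 5.120000)
= 2.794439

For 90% confidence, z* = 1.645 (from standard normal table)
Margin of error: E = z* × SE = 1.645 × 2.794439 = 4.5969

Z-interval: (x̄₁ - x̄₂) ± E = 8 ± 4.5969 = (3.4031, 12.5969)

Rounded to 2 decimal places:

(3.40, 12.60)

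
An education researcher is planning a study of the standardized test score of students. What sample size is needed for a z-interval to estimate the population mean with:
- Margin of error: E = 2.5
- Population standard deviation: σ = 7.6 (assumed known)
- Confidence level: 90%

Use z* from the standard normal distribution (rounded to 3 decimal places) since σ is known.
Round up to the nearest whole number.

Using z* since population σ is known (z-interval formula).

For 90% confidence, z* = 1.645 (from standard normal table)

Sample size formula for z-interval: n = (z*σ/E)²

n = (1.645 × 7.6 / 2.5)²
  = (5.000800)²
  = 25.0080

Round up to the nearest whole number: n = 26

26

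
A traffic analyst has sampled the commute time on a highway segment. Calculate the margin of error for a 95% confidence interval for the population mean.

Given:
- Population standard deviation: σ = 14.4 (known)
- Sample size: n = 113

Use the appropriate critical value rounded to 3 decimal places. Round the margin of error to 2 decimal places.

The population standard deviation σ is known, so use the z-interval margin of error formula.

For 95% confidence, z* = 1.96 (from standard normal table)

Margin of error formula for z-interval: E = z* × σ/√n

E = 1.96 × 14.4/√113
  = 1.96 × 1.354638
  = 2.6551

Rounded to 2 decimal places:

2.66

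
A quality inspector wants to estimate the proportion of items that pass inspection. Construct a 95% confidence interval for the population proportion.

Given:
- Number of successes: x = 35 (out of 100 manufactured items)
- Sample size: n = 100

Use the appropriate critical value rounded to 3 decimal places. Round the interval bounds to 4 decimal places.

Sample proportion: p̂ = 35/100 = 0.350000

Check conditions for normal approximation:
  np̂ = 35 ≥ 10 ✓
  n(1-p̂) = 65 ≥ 10 ✓

The sample is large enough, so use a z-interval (normal approximation) for the proportion.

For 95% confidence, z* = 1.96 (from standard normal table)

Standard error: SE = √(p̂(1-p̂)/n) = √(0.350000×0.650000/100) = 0.04769696

Margin of error: E = z* × SE = 1.96 × 0.04769696 = 0.093486

Z-interval: p̂ ± E = 0.350000 ± 0.093486 = (0.256514, 0.443486)

Rounded to 4 decimal places:

(0.2565, 0.4435)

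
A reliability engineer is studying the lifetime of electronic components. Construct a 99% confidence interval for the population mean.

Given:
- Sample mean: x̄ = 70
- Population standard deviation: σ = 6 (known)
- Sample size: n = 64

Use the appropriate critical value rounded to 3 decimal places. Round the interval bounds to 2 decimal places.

The population standard deviation σ is known, so use a z-interval (standard normal critical value).

For 99% confidence, z* = 2.576 (from standard normal table)

Standard error: SE = σ/√n = 6/√64 = 0.750000

Margin of error: E = z* × SE = 2.576 × 0.750000 = 1.9320

Z-interval: x̄ ± E = 70 ± 1.9320 = (68.0680, 71.9320)

Rounded to 2 decimal places:

(68.07, 71.93)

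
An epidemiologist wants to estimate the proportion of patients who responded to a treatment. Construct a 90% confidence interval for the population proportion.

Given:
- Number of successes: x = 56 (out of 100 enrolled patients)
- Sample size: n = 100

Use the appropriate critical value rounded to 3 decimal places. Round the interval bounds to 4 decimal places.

Sample proportion: p̂ = 56/100 = 0.560000

Check conditions for normal approximation:
  np̂ = 56 ≥ 10 ✓
  n(1-p̂) = 44 ≥ 10 ✓

The sample is large enough, so use a z-interval (normal approximation) for the proportion.

For 90% confidence, z* = 1.645 (from standard normal table)

Standard error: SE = √(p̂(1-p̂)/n) = √(0.560000×0.440000/100) = 0.04963869

Margin of error: E = z* × SE = 1.645 × 0.04963869 = 0.081656

Z-interval: p̂ ± E = 0.560000 ± 0.081656 = (0.478344, 0.641656)

Rounded to 4 decimal places:

(0.4783, 0.6417)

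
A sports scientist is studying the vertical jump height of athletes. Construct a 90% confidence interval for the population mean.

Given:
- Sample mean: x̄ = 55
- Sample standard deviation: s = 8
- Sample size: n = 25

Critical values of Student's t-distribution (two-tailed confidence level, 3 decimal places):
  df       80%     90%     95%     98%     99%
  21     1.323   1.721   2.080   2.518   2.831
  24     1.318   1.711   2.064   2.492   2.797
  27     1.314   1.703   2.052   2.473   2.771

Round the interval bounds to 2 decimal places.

The population standard deviation σ is unknown (only the sample standard deviation s is given), so use a t-interval with df = n - 1 = 25 - 1 = 24.

For 90% confidence with df = 24, t* = 1.711 (from t-table)

Standard error: SE = s/√n = 8/√25 = 1.600000

Margin of error: E = t* × SE = 1.711 × 1.600000 = 2.7376

T-interval: x̄ ± E = 55 ± 2.7376 = (52.2624, 57.7376)

Rounded to 2 decimal places:

(52.26, 57.74)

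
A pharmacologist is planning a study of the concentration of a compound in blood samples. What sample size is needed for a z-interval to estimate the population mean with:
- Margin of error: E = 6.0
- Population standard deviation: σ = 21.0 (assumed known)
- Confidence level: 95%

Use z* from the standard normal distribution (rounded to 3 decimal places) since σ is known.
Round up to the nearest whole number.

Using z* since population σ is known (z-interval formula).

For 95% confidence, z* = 1.96 (from standard normal table)

Sample size formula for z-interval: n = (z*σ/E)²

n = (1.96 × 21.0 / 6.0)²
  = (6.860000)²
  = 47.0596

Round up to the nearest whole number: n = 48

48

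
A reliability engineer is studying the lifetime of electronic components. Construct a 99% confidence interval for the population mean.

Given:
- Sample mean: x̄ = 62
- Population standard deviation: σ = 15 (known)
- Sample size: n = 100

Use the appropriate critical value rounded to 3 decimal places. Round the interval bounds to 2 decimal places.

The population standard deviation σ is known, so use a z-interval (standard normal critical value).

For 99% confidence, z* = 2.576 (from standard normal table)

Standard error: SE = σ/√n = 15/√100 = 1.500000

Margin of error: E = z* × SE = 2.576 × 1.500000 = 3.8640

Z-interval: x̄ ± E = 62 ± 3.8640 = (58.1360, 65.8640)

Rounded to 2 decimal places:

(58.14, 65.86)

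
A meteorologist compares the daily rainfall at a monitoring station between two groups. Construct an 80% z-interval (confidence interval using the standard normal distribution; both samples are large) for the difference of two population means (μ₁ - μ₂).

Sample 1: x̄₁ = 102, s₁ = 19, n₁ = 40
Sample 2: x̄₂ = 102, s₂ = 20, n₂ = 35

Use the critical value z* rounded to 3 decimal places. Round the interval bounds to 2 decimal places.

Both samples are large (n₁ = 40 ≥ 30, n₂ = 35 ≥ 30), so a z-interval for the difference of means applies.

Point estimate: x̄₁ - x̄₂ = 102 - 102 = 0

Standard error: SE = √(s₁²/n₁ + s₂²/n₂)
= √(19²/40 + 20²/35)
= √(9.025000 + 11.428571)
= 4.522562

For 80% confidence, z* = 1.282 (from standard normal table)
Margin of error: E = z* × SE = 1.282 × 4.522562 = 5.7979

Z-interval: (x̄₁ - x̄₂) ± E = 0 ± 5.7979 = (-5.7979, 5.7979)

Rounded to 2 decimal places:

(-5.80, 5.80)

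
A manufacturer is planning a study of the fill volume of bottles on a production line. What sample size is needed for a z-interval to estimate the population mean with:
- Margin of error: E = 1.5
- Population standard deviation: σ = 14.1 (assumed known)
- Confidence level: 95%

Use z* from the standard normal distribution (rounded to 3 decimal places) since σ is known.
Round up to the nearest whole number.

Using z* since population σ is known (z-interval formula).

For 95% confidence, z* = 1.96 (from standard normal table)

Sample size formula for z-interval: n = (z*σ/E)²

n = (1.96 × 14.1 / 1.5)²
  = (18.424000)²
  = 339.4438

Round up to the nearest whole number: n = 340

340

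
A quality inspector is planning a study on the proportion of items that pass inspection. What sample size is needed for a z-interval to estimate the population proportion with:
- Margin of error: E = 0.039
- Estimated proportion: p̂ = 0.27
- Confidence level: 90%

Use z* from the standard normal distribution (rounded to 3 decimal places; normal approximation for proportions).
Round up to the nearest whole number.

Using z* for proportion z-interval (normal approximation).

For 90% confidence, z* = 1.645 (from standard normal table)

Sample size formula for proportion z-interval: n = z*²p̂(1-p̂)/E²

n = 1.645² × 0.27 × 0.73 / 0.039²
  = 2.706025 × 0.1971 / 0.001521
  = 350.6624

Round up to the nearest whole number: n = 351

351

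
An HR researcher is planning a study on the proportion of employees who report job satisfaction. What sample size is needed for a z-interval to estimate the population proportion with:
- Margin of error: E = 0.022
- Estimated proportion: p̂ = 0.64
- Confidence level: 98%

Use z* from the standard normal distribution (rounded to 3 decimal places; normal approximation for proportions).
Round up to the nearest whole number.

Using z* for proportion z-interval (normal approximation).

For 98% confidence, z* = 2.326 (from standard normal table)

Sample size formula for proportion z-interval: n = z*²p̂(1-p̂)/E²

n = 2.326² × 0.64 × 0.36 / 0.022²
  = 5.410276 × 0.2304 / 0.000484
  = 2575.4702

Round up to the nearest whole number: n = 2576

2576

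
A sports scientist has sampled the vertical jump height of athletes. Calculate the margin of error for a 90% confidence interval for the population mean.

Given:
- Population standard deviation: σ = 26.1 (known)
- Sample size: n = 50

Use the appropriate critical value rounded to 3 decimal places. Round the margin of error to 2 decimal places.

The population standard deviation σ is known, so use the z-interval margin of error formula.

For 90% confidence, z* = 1.645 (from standard normal table)

Margin of error formula for z-interval: E = z* × σ/√n

E = 1.645 × 26.1/√50
  = 1.645 × 3.691097
  = 6.0719

Rounded to 2 decimal places:

6.07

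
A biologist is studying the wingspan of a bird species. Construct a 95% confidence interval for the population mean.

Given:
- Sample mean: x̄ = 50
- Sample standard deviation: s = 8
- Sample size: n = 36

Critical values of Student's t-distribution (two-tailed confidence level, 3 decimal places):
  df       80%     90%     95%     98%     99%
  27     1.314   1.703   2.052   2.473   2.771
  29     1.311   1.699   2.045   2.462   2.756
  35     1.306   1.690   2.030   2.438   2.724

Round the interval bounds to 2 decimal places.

The population standard deviation σ is unknown (only the sample standard deviation s is given), so use a t-interval with df = n - 1 = 36 - 1 = 35.

For 95% confidence with df = 35, t* = 2.030 (from t-table)

Standard error: SE = s/√n = 8/√36 = 1.333333

Margin of error: E = t* × SE = 2.030 × 1.333333 = 2.7067

T-interval: x̄ ± E = 50 ± 2.7067 = (47.2933, 52.7067)

Rounded to 2 decimal places:

(47.29, 52.71)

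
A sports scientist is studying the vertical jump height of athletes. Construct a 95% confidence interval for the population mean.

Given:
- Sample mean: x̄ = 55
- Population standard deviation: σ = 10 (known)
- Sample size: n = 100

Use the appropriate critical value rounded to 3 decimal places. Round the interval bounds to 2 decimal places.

The population standard deviation σ is known, so use a z-interval (standard normal critical value).

For 95% confidence, z* = 1.96 (from standard normal table)

Standard error: SE = σ/√n = 10/√100 = 1.000000

Margin of error: E = z* × SE = 1.96 × 1.000000 = 1.9600

Z-interval: x̄ ± E = 55 ± 1.9600 = (53.0400, 56.9600)

Rounded to 2 decimal places:

(53.04, 56.96)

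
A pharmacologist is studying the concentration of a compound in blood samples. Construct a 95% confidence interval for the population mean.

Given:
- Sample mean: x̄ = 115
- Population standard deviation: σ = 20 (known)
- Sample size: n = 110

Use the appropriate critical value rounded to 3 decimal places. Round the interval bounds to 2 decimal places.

The population standard deviation σ is known, so use a z-interval (standard normal critical value).

For 95% confidence, z* = 1.96 (from standard normal table)

Standard error: SE = σ/√n = 20/√110 = 1.906925

Margin of error: E = z* × SE = 1.96 × 1.906925 = 3.7376

Z-interval: x̄ ± E = 115 ± 3.7376 = (111.2624, 118.7376)

Rounded to 2 decimal places:

(111.26, 118.74)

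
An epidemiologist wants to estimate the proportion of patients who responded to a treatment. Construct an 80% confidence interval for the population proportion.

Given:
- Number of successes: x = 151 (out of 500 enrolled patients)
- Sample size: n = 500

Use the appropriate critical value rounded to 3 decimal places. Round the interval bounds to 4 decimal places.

Sample proportion: p̂ = 151/500 = 0.302000

Check conditions for normal approximation:
  np̂ = 151 ≥ 10 ✓
  n(1-p̂) = 349 ≥ 10 ✓

The sample is large enough, so use a z-interval (normal approximation) for the proportion.

For 80% confidence, z* = 1.282 (from standard normal table)

Standard error: SE = √(p̂(1-p̂)/n) = √(0.302000×0.698000/500) = 0.02053271

Margin of error: E = z* × SE = 1.282 × 0.02053271 = 0.026323

Z-interval: p̂ ± E = 0.302000 ± 0.026323 = (0.275677, 0.328323)

Rounded to 4 decimal places:

(0.2757, 0.3283)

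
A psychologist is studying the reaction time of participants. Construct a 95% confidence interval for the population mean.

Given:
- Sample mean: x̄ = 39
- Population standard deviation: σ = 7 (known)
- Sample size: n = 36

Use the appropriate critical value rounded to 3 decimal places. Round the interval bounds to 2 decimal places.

The population standard deviation σ is known, so use a z-interval (standard normal critical value).

For 95% confidence, z* = 1.96 (from standard normal table)

Standard error: SE = σ/√n = 7/√36 = 1.166667

Margin of error: E = z* × SE = 1.96 × 1.166667 = 2.2867

Z-interval: x̄ ± E = 39 ± 2.2867 = (36.7133, 41.2867)

Rounded to 2 decimal places:

(36.71, 41.29)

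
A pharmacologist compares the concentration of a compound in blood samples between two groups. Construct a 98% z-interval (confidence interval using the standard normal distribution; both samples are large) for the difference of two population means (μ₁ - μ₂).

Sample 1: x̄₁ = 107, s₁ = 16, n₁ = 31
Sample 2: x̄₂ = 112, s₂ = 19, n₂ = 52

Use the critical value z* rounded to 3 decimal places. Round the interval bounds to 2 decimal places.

Both samples are large (n₁ = 31 ≥ 30, n₂ = 52 ≥ 30), so a z-interval for the difference of means applies.

Point estimate: x̄₁ - x̄₂ = 107 - 112 = -5

Standard error: SE = √(s₁²/n₁ + s₂²/n₂)
= √(16²/31 + 19²/52)
= √(8.258065 + 6.942308)
= 3.898765

For 98% confidence, z* = 2.326 (from standard normal table)
Margin of error: E = z* × SE = 2.326 × 3.898765 = 9.0685

Z-interval: (x̄₁ - x̄₂) ± E = -5 ± 9.0685 = (-14.0685, 4.0685)

Rounded to 2 decimal places:

(-14.07, 4.07)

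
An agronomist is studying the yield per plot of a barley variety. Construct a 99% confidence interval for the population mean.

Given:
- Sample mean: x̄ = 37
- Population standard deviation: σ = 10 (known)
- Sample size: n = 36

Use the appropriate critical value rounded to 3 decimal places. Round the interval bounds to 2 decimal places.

The population standard deviation σ is known, so use a z-interval (standard normal critical value).

For 99% confidence, z* = 2.576 (from standard normal table)

Standard error: SE = σ/√n = 10/√36 = 1.666667

Margin of error: E = z* × SE = 2.576 × 1.666667 = 4.2933

Z-interval: x̄ ± E = 37 ± 4.2933 = (32.7067, 41.2933)

Rounded to 2 decimal places:

(32.71, 41.29)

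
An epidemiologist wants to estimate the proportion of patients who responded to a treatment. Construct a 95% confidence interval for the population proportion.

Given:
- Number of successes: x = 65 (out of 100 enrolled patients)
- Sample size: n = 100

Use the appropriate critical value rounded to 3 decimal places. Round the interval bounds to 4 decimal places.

Sample proportion: p̂ = 65/100 = 0.650000

Check conditions for normal approximation:
  np̂ = 65 ≥ 10 ✓
  n(1-p̂) = 35 ≥ 10 ✓

The sample is large enough, so use a z-interval (normal approximation) for the proportion.

For 95% confidence, z* = 1.96 (from standard normal table)

Standard error: SE = √(p̂(1-p̂)/n) = √(0.650000×0.350000/100) = 0.04769696

Margin of error: E = z* × SE = 1.96 × 0.04769696 = 0.093486

Z-interval: p̂ ± E = 0.650000 ± 0.093486 = (0.556514, 0.743486)

Rounded to 4 decimal places:

(0.5565, 0.7435)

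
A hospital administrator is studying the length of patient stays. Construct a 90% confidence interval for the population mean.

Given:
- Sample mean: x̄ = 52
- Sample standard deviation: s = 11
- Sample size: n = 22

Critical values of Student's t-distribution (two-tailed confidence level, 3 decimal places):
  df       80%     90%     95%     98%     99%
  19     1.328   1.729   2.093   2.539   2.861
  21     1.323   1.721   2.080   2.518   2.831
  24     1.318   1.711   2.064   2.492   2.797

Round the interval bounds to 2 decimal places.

The population standard deviation σ is unknown (only the sample standard deviation s is given), so use a t-interval with df = n - 1 = 22 - 1 = 21.

For 90% confidence with df = 21, t* = 1.721 (from t-table)

Standard error: SE = s/√n = 11/√22 = 2.345208

Margin of error: E = t* × SE = 1.721 × 2.345208 = 4.0361

T-interval: x̄ ± E = 52 ± 4.0361 = (47.9639, 56.0361)

Rounded to 2 decimal places:

(47.96, 56.04)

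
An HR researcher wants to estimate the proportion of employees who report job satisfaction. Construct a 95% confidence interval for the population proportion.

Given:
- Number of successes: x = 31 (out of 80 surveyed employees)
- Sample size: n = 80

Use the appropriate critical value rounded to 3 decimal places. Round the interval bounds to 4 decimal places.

Sample proportion: p̂ = 31/80 = 0.387500

Check conditions for normal approximation:
  np̂ = 31 ≥ 10 ✓
  n(1-p̂) = 49 ≥ 10 ✓

The sample is large enough, so use a z-interval (normal approximation) for the proportion.

For 95% confidence, z* = 1.96 (from standard normal table)

Standard error: SE = √(p̂(1-p̂)/n) = √(0.387500×0.612500/80) = 0.05446831

Margin of error: E = z* × SE = 1.96 × 0.05446831 = 0.106758

Z-interval: p̂ ± E = 0.387500 ± 0.106758 = (0.280742, 0.494258)

Rounded to 4 decimal places:

(0.2807, 0.4943)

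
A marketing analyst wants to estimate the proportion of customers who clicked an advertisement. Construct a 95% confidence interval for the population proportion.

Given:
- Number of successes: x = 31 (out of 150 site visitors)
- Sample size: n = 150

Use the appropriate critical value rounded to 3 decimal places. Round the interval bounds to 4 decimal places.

Sample proportion: p̂ = 31/150 = 0.206667

Check conditions for normal approximation:
  np̂ = 31 ≥ 10 ✓
  n(1-p̂) = 119 ≥ 10 ✓

The sample is large enough, so use a z-interval (normal approximation) for the proportion.

For 95% confidence, z* = 1.96 (from standard normal table)

Standard error: SE = √(p̂(1-p̂)/n) = √(0.206667×0.793333/150) = 0.03306111

Margin of error: E = z* × SE = 1.96 × 0.03306111 = 0.064800

Z-interval: p̂ ± E = 0.206667 ± 0.064800 = (0.141867, 0.271466)

Rounded to 4 decimal places:

(0.1419, 0.2715)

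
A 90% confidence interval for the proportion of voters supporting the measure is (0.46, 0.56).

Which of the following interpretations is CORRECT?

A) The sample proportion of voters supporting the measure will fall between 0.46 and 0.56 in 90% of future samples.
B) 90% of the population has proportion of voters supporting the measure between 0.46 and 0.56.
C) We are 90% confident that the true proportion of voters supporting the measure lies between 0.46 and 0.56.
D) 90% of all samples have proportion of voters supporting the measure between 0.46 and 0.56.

A confidence interval represents our confidence in the procedure, not a probability statement about the parameter.

Key concept: If we repeated this sampling process many times and computed a 90% CI each time, about 90% of those intervals would contain the true population parameter.

For this specific interval (0.46, 0.56):
- Midpoint (point estimate): 0.51
- Margin of error: 0.05

The correct interpretation is the one stating confidence that the true parameter lies in the interval — option C.

C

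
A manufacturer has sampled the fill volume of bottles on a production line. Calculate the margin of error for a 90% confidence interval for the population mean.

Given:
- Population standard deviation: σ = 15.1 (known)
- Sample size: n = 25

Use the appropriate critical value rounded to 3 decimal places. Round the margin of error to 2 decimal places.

The population standard deviation σ is known, so use the z-interval margin of error formula.

For 90% confidence, z* = 1.645 (from standard normal table)

Margin of error formula for z-interval: E = z* × σ/√n

E = 1.645 × 15.1/√25
  = 1.645 × 3.020000
  = 4.9679

Rounded to 2 decimal places:

4.97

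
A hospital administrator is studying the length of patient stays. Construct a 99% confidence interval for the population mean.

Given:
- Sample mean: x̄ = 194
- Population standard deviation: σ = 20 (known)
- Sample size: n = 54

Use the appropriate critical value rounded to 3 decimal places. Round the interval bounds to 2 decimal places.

The population standard deviation σ is known, so use a z-interval (standard normal critical value).

For 99% confidence, z* = 2.576 (from standard normal table)

Standard error: SE = σ/√n = 20/√54 = 2.721655

Margin of error: E = z* × SE = 2.576 × 2.721655 = 7.0110

Z-interval: x̄ ± E = 194 ± 7.0110 = (186.9890, 201.0110)

Rounded to 2 decimal places:

(186.99, 201.01)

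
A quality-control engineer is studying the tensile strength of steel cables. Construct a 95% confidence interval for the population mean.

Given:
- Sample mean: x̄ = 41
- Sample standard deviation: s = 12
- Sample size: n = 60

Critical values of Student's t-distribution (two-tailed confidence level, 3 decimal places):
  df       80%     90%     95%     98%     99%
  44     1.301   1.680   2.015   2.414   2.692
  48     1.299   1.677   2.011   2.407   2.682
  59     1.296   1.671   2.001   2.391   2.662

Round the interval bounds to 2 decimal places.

The population standard deviation σ is unknown (only the sample standard deviation s is given), so use a t-interval with df = n - 1 = 60 - 1 = 59.

For 95% confidence with df = 59, t* = 2.001 (from t-table)

Standard error: SE = s/√n = 12/√60 = 1.549193

Margin of error: E = t* × SE = 2.001 × 1.549193 = 3.0999

T-interval: x̄ ± E = 41 ± 3.0999 = (37.9001, 44.0999)

Rounded to 2 decimal places:

(37.90, 44.10)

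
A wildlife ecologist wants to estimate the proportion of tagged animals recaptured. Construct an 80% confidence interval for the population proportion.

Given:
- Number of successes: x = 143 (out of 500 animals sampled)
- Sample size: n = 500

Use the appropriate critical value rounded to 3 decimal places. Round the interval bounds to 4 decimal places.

Sample proportion: p̂ = 143/500 = 0.286000

Check conditions for normal approximation:
  np̂ = 143 ≥ 10 ✓
  n(1-p̂) = 357 ≥ 10 ✓

The sample is large enough, so use a z-interval (normal approximation) for the proportion.

For 80% confidence, z* = 1.282 (from standard normal table)

Standard error: SE = √(p̂(1-p̂)/n) = √(0.286000×0.714000/500) = 0.02020911

Margin of error: E = z* × SE = 1.282 × 0.02020911 = 0.025908

Z-interval: p̂ ± E = 0.286000 ± 0.025908 = (0.260092, 0.311908)

Rounded to 4 decimal places:

(0.2601, 0.3119)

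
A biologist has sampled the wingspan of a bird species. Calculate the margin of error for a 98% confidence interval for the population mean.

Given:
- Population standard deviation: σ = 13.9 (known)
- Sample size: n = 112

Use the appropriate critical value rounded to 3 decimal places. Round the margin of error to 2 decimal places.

The population standard deviation σ is known, so use the z-interval margin of error formula.

For 98% confidence, z* = 2.326 (from standard normal table)

Margin of error formula for z-interval: E = z* × σ/√n

E = 2.326 × 13.9/√112
  = 2.326 × 1.313427
  = 3.0550

Rounded to 2 decimal places:

3.06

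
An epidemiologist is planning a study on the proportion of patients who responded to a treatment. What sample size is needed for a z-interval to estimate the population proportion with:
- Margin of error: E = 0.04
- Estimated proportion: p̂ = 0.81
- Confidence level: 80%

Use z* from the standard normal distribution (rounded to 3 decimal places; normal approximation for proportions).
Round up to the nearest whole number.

Using z* for proportion z-interval (normal approximation).

For 80% confidence, z* = 1.282 (from standard normal table)

Sample size formula for proportion z-interval: n = z*²p̂(1-p̂)/E²

n = 1.282² × 0.81 × 0.19 / 0.04²
  = 1.643524 × 0.1539 / 0.0016
  = 158.0865

Round up to the nearest whole number: n = 159

159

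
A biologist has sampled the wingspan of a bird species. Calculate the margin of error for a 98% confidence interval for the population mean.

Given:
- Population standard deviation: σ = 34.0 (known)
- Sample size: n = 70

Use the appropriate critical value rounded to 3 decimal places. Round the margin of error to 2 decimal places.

The population standard deviation σ is known, so use the z-interval margin of error formula.

For 98% confidence, z* = 2.326 (from standard normal table)

Margin of error formula for z-interval: E = z* × σ/√n

E = 2.326 × 34.0/√70
  = 2.326 × 4.063777
  = 9.4523

Rounded to 2 decimal places:

9.45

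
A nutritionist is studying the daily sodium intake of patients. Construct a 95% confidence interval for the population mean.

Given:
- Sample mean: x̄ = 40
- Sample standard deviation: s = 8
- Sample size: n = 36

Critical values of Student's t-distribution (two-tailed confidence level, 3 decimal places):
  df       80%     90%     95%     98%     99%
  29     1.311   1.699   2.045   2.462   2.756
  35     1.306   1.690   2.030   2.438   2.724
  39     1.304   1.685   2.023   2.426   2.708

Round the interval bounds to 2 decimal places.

The population standard deviation σ is unknown (only the sample standard deviation s is given), so use a t-interval with df = n - 1 = 36 - 1 = 35.

For 95% confidence with df = 35, t* = 2.030 (from t-table)

Standard error: SE = s/√n = 8/√36 = 1.333333

Margin of error: E = t* × SE = 2.030 × 1.333333 = 2.7067

T-interval: x̄ ± E = 40 ± 2.7067 = (37.2933, 42.7067)

Rounded to 2 decimal places:

(37.29, 42.71)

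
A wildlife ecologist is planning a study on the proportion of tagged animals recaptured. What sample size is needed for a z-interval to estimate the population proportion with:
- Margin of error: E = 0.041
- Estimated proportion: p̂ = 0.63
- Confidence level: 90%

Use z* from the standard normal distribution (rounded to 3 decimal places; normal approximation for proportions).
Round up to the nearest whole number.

Using z* for proportion z-interval (normal approximation).

For 90% confidence, z* = 1.645 (from standard normal table)

Sample size formula for proportion z-interval: n = z*²p̂(1-p̂)/E²

n = 1.645² × 0.63 × 0.37 / 0.041²
  = 2.706025 × 0.2331 / 0.001681
  = 375.2376

Round up to the nearest whole number: n = 376

376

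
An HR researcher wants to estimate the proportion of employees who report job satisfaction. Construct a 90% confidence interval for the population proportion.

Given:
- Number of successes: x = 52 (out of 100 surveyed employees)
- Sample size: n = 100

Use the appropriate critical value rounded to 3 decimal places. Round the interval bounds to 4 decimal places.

Sample proportion: p̂ = 52/100 = 0.520000

Check conditions for normal approximation:
  np̂ = 52 ≥ 10 ✓
  n(1-p̂) = 48 ≥ 10 ✓

The sample is large enough, so use a z-interval (normal approximation) for the proportion.

For 90% confidence, z* = 1.645 (from standard normal table)

Standard error: SE = √(p̂(1-p̂)/n) = √(0.520000×0.480000/100) = 0.04995998

Margin of error: E = z* × SE = 1.645 × 0.04995998 = 0.082184

Z-interval: p̂ ± E = 0.520000 ± 0.082184 = (0.437816, 0.602184)

Rounded to 4 decimal places:

(0.4378, 0.6022)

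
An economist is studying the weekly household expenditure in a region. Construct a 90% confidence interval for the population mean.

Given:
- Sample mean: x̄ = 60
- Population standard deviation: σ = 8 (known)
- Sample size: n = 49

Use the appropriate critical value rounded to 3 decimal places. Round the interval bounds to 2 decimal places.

The population standard deviation σ is known, so use a z-interval (standard normal critical value).

For 90% confidence, z* = 1.645 (from standard normal table)

Standard error: SE = σ/√n = 8/√49 = 1.142857

Margin of error: E = z* × SE = 1.645 × 1.142857 = 1.8800

Z-interval: x̄ ± E = 60 ± 1.8800 = (58.1200, 61.8800)

Rounded to 2 decimal places:

(58.12, 61.88)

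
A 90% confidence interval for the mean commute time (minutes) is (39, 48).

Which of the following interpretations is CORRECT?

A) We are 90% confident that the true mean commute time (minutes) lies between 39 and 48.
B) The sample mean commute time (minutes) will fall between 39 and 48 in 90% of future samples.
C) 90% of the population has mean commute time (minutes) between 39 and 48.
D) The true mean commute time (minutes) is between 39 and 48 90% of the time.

A confidence interval represents our confidence in the procedure, not a probability statement about the parameter.

Key concept: If we repeated this sampling process many times and computed a 90% CI each time, about 90% of those intervals would contain the true population parameter.

For this specific interval (39, 48):
- Midpoint (point estimate): 43.5
- Margin of error: 4.5

The correct interpretation is the one stating confidence that the true parameter lies in the interval — option A.

A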